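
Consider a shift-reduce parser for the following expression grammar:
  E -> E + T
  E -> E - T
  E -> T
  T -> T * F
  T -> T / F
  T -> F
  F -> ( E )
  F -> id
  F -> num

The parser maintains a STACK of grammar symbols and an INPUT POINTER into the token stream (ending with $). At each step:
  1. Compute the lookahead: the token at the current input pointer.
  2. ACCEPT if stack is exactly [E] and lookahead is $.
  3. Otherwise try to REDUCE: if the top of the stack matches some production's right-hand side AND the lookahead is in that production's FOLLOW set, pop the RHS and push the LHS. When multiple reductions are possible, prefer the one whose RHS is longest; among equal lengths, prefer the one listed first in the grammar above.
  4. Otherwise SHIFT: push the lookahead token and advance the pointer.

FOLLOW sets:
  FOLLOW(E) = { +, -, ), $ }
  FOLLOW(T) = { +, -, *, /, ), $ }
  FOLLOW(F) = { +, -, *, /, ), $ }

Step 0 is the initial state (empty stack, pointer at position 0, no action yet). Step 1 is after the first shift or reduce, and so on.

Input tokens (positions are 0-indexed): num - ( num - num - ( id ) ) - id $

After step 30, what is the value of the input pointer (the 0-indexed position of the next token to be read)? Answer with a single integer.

Step 1: shift num. Stack=[num] ptr=1 lookahead=- remaining=[- ( num - num - ( id ) ) - id $]
Step 2: reduce F->num. Stack=[F] ptr=1 lookahead=- remaining=[- ( num - num - ( id ) ) - id $]
Step 3: reduce T->F. Stack=[T] ptr=1 lookahead=- remaining=[- ( num - num - ( id ) ) - id $]
Step 4: reduce E->T. Stack=[E] ptr=1 lookahead=- remaining=[- ( num - num - ( id ) ) - id $]
Step 5: shift -. Stack=[E -] ptr=2 lookahead=( remaining=[( num - num - ( id ) ) - id $]
Step 6: shift (. Stack=[E - (] ptr=3 lookahead=num remaining=[num - num - ( id ) ) - id $]
Step 7: shift num. Stack=[E - ( num] ptr=4 lookahead=- remaining=[- num - ( id ) ) - id $]
Step 8: reduce F->num. Stack=[E - ( F] ptr=4 lookahead=- remaining=[- num - ( id ) ) - id $]
Step 9: reduce T->F. Stack=[E - ( T] ptr=4 lookahead=- remaining=[- num - ( id ) ) - id $]
Step 10: reduce E->T. Stack=[E - ( E] ptr=4 lookahead=- remaining=[- num - ( id ) ) - id $]
Step 11: shift -. Stack=[E - ( E -] ptr=5 lookahead=num remaining=[num - ( id ) ) - id $]
Step 12: shift num. Stack=[E - ( E - num] ptr=6 lookahead=- remaining=[- ( id ) ) - id $]
Step 13: reduce F->num. Stack=[E - ( E - F] ptr=6 lookahead=- remaining=[- ( id ) ) - id $]
Step 14: reduce T->F. Stack=[E - ( E - T] ptr=6 lookahead=- remaining=[- ( id ) ) - id $]
Step 15: reduce E->E - T. Stack=[E - ( E] ptr=6 lookahead=- remaining=[- ( id ) ) - id $]
Step 16: shift -. Stack=[E - ( E -] ptr=7 lookahead=( remaining=[( id ) ) - id $]
Step 17: shift (. Stack=[E - ( E - (] ptr=8 lookahead=id remaining=[id ) ) - id $]
Step 18: shift id. Stack=[E - ( E - ( id] ptr=9 lookahead=) remaining=[) ) - id $]
Step 19: reduce F->id. Stack=[E - ( E - ( F] ptr=9 lookahead=) remaining=[) ) - id $]
Step 20: reduce T->F. Stack=[E - ( E - ( T] ptr=9 lookahead=) remaining=[) ) - id $]
Step 21: reduce E->T. Stack=[E - ( E - ( E] ptr=9 lookahead=) remaining=[) ) - id $]
Step 22: shift ). Stack=[E - ( E - ( E )] ptr=10 lookahead=) remaining=[) - id $]
Step 23: reduce F->( E ). Stack=[E - ( E - F] ptr=10 lookahead=) remaining=[) - id $]
Step 24: reduce T->F. Stack=[E - ( E - T] ptr=10 lookahead=) remaining=[) - id $]
Step 25: reduce E->E - T. Stack=[E - ( E] ptr=10 lookahead=) remaining=[) - id $]
Step 26: shift ). Stack=[E - ( E )] ptr=11 lookahead=- remaining=[- id $]
Step 27: reduce F->( E ). Stack=[E - F] ptr=11 lookahead=- remaining=[- id $]
Step 28: reduce T->F. Stack=[E - T] ptr=11 lookahead=- remaining=[- id $]
Step 29: reduce E->E - T. Stack=[E] ptr=11 lookahead=- remaining=[- id $]
Step 30: shift -. Stack=[E -] ptr=12 lookahead=id remaining=[id $]

Answer: 12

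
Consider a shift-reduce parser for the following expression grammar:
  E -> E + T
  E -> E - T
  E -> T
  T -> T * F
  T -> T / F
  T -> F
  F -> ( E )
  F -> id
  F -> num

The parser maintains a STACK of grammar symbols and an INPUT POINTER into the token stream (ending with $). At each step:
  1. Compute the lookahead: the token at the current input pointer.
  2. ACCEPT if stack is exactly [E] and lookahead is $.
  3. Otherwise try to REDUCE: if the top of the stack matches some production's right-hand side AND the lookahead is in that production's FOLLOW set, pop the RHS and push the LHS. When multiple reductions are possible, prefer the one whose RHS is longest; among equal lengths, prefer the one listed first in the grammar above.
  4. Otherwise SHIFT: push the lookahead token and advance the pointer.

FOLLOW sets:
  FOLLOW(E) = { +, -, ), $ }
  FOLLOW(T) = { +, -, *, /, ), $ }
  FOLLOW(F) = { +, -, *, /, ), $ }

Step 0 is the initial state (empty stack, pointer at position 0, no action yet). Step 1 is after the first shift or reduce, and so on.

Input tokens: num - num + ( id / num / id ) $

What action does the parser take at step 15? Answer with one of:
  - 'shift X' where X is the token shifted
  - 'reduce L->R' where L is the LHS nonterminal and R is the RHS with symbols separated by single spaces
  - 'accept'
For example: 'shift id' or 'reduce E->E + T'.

Step 1: shift num. Stack=[num] ptr=1 lookahead=- remaining=[- num + ( id / num / id ) $]
Step 2: reduce F->num. Stack=[F] ptr=1 lookahead=- remaining=[- num + ( id / num / id ) $]
Step 3: reduce T->F. Stack=[T] ptr=1 lookahead=- remaining=[- num + ( id / num / id ) $]
Step 4: reduce E->T. Stack=[E] ptr=1 lookahead=- remaining=[- num + ( id / num / id ) $]
Step 5: shift -. Stack=[E -] ptr=2 lookahead=num remaining=[num + ( id / num / id ) $]
Step 6: shift num. Stack=[E - num] ptr=3 lookahead=+ remaining=[+ ( id / num / id ) $]
Step 7: reduce F->num. Stack=[E - F] ptr=3 lookahead=+ remaining=[+ ( id / num / id ) $]
Step 8: reduce T->F. Stack=[E - T] ptr=3 lookahead=+ remaining=[+ ( id / num / id ) $]
Step 9: reduce E->E - T. Stack=[E] ptr=3 lookahead=+ remaining=[+ ( id / num / id ) $]
Step 10: shift +. Stack=[E +] ptr=4 lookahead=( remaining=[( id / num / id ) $]
Step 11: shift (. Stack=[E + (] ptr=5 lookahead=id remaining=[id / num / id ) $]
Step 12: shift id. Stack=[E + ( id] ptr=6 lookahead=/ remaining=[/ num / id ) $]
Step 13: reduce F->id. Stack=[E + ( F] ptr=6 lookahead=/ remaining=[/ num / id ) $]
Step 14: reduce T->F. Stack=[E + ( T] ptr=6 lookahead=/ remaining=[/ num / id ) $]
Step 15: shift /. Stack=[E + ( T /] ptr=7 lookahead=num remaining=[num / id ) $]

Answer: shift /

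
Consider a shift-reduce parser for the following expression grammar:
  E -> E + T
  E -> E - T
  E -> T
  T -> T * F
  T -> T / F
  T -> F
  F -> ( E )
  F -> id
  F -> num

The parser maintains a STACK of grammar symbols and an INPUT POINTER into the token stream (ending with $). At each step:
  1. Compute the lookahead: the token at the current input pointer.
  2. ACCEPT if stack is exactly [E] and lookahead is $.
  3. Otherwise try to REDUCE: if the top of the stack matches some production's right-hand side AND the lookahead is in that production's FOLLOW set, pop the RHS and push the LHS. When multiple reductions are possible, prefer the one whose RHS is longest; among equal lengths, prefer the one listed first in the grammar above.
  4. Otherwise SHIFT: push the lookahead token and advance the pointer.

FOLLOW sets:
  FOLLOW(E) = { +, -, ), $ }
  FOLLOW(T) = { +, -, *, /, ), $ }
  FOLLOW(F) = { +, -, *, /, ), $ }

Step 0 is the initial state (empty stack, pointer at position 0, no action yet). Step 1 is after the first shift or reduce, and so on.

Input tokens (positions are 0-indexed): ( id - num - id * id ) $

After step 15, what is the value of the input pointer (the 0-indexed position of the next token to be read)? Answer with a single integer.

Answer: 7

Derivation:
Step 1: shift (. Stack=[(] ptr=1 lookahead=id remaining=[id - num - id * id ) $]
Step 2: shift id. Stack=[( id] ptr=2 lookahead=- remaining=[- num - id * id ) $]
Step 3: reduce F->id. Stack=[( F] ptr=2 lookahead=- remaining=[- num - id * id ) $]
Step 4: reduce T->F. Stack=[( T] ptr=2 lookahead=- remaining=[- num - id * id ) $]
Step 5: reduce E->T. Stack=[( E] ptr=2 lookahead=- remaining=[- num - id * id ) $]
Step 6: shift -. Stack=[( E -] ptr=3 lookahead=num remaining=[num - id * id ) $]
Step 7: shift num. Stack=[( E - num] ptr=4 lookahead=- remaining=[- id * id ) $]
Step 8: reduce F->num. Stack=[( E - F] ptr=4 lookahead=- remaining=[- id * id ) $]
Step 9: reduce T->F. Stack=[( E - T] ptr=4 lookahead=- remaining=[- id * id ) $]
Step 10: reduce E->E - T. Stack=[( E] ptr=4 lookahead=- remaining=[- id * id ) $]
Step 11: shift -. Stack=[( E -] ptr=5 lookahead=id remaining=[id * id ) $]
Step 12: shift id. Stack=[( E - id] ptr=6 lookahead=* remaining=[* id ) $]
Step 13: reduce F->id. Stack=[( E - F] ptr=6 lookahead=* remaining=[* id ) $]
Step 14: reduce T->F. Stack=[( E - T] ptr=6 lookahead=* remaining=[* id ) $]
Step 15: shift *. Stack=[( E - T *] ptr=7 lookahead=id remaining=[id ) $]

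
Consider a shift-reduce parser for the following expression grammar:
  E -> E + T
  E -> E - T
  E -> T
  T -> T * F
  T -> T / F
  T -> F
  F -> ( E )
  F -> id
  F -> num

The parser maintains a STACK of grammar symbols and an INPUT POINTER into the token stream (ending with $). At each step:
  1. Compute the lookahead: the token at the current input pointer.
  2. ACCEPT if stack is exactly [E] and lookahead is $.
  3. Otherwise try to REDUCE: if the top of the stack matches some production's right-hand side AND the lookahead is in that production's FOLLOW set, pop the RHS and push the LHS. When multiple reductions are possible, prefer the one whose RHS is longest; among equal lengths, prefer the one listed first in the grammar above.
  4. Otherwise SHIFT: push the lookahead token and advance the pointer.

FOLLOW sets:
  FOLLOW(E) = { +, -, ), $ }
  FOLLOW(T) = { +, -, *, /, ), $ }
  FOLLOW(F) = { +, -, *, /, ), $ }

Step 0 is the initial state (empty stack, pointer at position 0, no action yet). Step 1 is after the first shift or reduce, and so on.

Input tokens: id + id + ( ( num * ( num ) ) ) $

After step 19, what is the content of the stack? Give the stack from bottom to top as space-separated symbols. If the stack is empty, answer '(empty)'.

Answer: E + ( ( T * ( F

Derivation:
Step 1: shift id. Stack=[id] ptr=1 lookahead=+ remaining=[+ id + ( ( num * ( num ) ) ) $]
Step 2: reduce F->id. Stack=[F] ptr=1 lookahead=+ remaining=[+ id + ( ( num * ( num ) ) ) $]
Step 3: reduce T->F. Stack=[T] ptr=1 lookahead=+ remaining=[+ id + ( ( num * ( num ) ) ) $]
Step 4: reduce E->T. Stack=[E] ptr=1 lookahead=+ remaining=[+ id + ( ( num * ( num ) ) ) $]
Step 5: shift +. Stack=[E +] ptr=2 lookahead=id remaining=[id + ( ( num * ( num ) ) ) $]
Step 6: shift id. Stack=[E + id] ptr=3 lookahead=+ remaining=[+ ( ( num * ( num ) ) ) $]
Step 7: reduce F->id. Stack=[E + F] ptr=3 lookahead=+ remaining=[+ ( ( num * ( num ) ) ) $]
Step 8: reduce T->F. Stack=[E + T] ptr=3 lookahead=+ remaining=[+ ( ( num * ( num ) ) ) $]
Step 9: reduce E->E + T. Stack=[E] ptr=3 lookahead=+ remaining=[+ ( ( num * ( num ) ) ) $]
Step 10: shift +. Stack=[E +] ptr=4 lookahead=( remaining=[( ( num * ( num ) ) ) $]
Step 11: shift (. Stack=[E + (] ptr=5 lookahead=( remaining=[( num * ( num ) ) ) $]
Step 12: shift (. Stack=[E + ( (] ptr=6 lookahead=num remaining=[num * ( num ) ) ) $]
Step 13: shift num. Stack=[E + ( ( num] ptr=7 lookahead=* remaining=[* ( num ) ) ) $]
Step 14: reduce F->num. Stack=[E + ( ( F] ptr=7 lookahead=* remaining=[* ( num ) ) ) $]
Step 15: reduce T->F. Stack=[E + ( ( T] ptr=7 lookahead=* remaining=[* ( num ) ) ) $]
Step 16: shift *. Stack=[E + ( ( T *] ptr=8 lookahead=( remaining=[( num ) ) ) $]
Step 17: shift (. Stack=[E + ( ( T * (] ptr=9 lookahead=num remaining=[num ) ) ) $]
Step 18: shift num. Stack=[E + ( ( T * ( num] ptr=10 lookahead=) remaining=[) ) ) $]
Step 19: reduce F->num. Stack=[E + ( ( T * ( F] ptr=10 lookahead=) remaining=[) ) ) $]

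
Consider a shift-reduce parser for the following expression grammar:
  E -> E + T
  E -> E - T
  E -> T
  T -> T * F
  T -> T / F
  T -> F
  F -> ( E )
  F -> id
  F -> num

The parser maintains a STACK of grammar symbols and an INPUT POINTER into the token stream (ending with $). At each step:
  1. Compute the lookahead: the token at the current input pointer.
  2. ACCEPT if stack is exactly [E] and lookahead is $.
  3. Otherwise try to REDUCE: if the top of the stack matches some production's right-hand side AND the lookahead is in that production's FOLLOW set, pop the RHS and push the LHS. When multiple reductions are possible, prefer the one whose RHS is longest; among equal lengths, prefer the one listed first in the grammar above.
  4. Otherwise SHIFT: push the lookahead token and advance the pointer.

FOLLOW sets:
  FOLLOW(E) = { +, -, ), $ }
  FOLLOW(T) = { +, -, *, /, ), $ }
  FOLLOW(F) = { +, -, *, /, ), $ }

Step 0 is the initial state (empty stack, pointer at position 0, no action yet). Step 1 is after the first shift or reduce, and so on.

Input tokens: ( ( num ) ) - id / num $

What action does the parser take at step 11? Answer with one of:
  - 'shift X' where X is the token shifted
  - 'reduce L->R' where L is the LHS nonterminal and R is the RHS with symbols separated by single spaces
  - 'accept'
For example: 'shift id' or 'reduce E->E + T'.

Step 1: shift (. Stack=[(] ptr=1 lookahead=( remaining=[( num ) ) - id / num $]
Step 2: shift (. Stack=[( (] ptr=2 lookahead=num remaining=[num ) ) - id / num $]
Step 3: shift num. Stack=[( ( num] ptr=3 lookahead=) remaining=[) ) - id / num $]
Step 4: reduce F->num. Stack=[( ( F] ptr=3 lookahead=) remaining=[) ) - id / num $]
Step 5: reduce T->F. Stack=[( ( T] ptr=3 lookahead=) remaining=[) ) - id / num $]
Step 6: reduce E->T. Stack=[( ( E] ptr=3 lookahead=) remaining=[) ) - id / num $]
Step 7: shift ). Stack=[( ( E )] ptr=4 lookahead=) remaining=[) - id / num $]
Step 8: reduce F->( E ). Stack=[( F] ptr=4 lookahead=) remaining=[) - id / num $]
Step 9: reduce T->F. Stack=[( T] ptr=4 lookahead=) remaining=[) - id / num $]
Step 10: reduce E->T. Stack=[( E] ptr=4 lookahead=) remaining=[) - id / num $]
Step 11: shift ). Stack=[( E )] ptr=5 lookahead=- remaining=[- id / num $]

Answer: shift )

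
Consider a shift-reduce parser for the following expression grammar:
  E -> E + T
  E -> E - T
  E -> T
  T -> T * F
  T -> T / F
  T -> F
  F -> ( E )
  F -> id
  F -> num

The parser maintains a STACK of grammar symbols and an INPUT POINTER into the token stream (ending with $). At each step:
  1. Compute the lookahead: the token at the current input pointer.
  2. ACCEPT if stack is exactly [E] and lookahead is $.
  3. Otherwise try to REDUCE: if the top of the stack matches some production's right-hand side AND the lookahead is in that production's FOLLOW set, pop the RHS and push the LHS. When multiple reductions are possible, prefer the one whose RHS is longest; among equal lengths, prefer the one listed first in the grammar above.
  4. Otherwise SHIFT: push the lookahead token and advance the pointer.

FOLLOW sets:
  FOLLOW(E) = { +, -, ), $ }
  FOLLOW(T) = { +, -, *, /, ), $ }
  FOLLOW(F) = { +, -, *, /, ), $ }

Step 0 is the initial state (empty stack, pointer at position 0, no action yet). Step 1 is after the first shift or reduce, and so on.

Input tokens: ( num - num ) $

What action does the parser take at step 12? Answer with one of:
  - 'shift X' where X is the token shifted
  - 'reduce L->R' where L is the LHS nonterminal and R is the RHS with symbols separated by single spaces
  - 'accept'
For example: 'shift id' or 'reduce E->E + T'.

Step 1: shift (. Stack=[(] ptr=1 lookahead=num remaining=[num - num ) $]
Step 2: shift num. Stack=[( num] ptr=2 lookahead=- remaining=[- num ) $]
Step 3: reduce F->num. Stack=[( F] ptr=2 lookahead=- remaining=[- num ) $]
Step 4: reduce T->F. Stack=[( T] ptr=2 lookahead=- remaining=[- num ) $]
Step 5: reduce E->T. Stack=[( E] ptr=2 lookahead=- remaining=[- num ) $]
Step 6: shift -. Stack=[( E -] ptr=3 lookahead=num remaining=[num ) $]
Step 7: shift num. Stack=[( E - num] ptr=4 lookahead=) remaining=[) $]
Step 8: reduce F->num. Stack=[( E - F] ptr=4 lookahead=) remaining=[) $]
Step 9: reduce T->F. Stack=[( E - T] ptr=4 lookahead=) remaining=[) $]
Step 10: reduce E->E - T. Stack=[( E] ptr=4 lookahead=) remaining=[) $]
Step 11: shift ). Stack=[( E )] ptr=5 lookahead=$ remaining=[$]
Step 12: reduce F->( E ). Stack=[F] ptr=5 lookahead=$ remaining=[$]

Answer: reduce F->( E )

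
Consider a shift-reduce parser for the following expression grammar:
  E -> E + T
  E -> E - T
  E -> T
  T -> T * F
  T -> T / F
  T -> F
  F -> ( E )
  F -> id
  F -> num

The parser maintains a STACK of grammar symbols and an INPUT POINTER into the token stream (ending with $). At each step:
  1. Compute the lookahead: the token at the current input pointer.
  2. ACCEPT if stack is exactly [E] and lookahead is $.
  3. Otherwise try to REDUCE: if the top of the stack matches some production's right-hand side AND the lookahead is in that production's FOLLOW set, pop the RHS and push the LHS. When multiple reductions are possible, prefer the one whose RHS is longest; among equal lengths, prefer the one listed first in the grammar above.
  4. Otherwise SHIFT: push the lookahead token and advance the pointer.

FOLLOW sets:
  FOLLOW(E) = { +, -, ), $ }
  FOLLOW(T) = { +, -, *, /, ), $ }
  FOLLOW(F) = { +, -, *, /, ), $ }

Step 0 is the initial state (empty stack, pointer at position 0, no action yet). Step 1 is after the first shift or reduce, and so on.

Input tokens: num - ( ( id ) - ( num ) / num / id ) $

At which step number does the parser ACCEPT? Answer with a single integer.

Answer: 38

Derivation:
Step 1: shift num. Stack=[num] ptr=1 lookahead=- remaining=[- ( ( id ) - ( num ) / num / id ) $]
Step 2: reduce F->num. Stack=[F] ptr=1 lookahead=- remaining=[- ( ( id ) - ( num ) / num / id ) $]
Step 3: reduce T->F. Stack=[T] ptr=1 lookahead=- remaining=[- ( ( id ) - ( num ) / num / id ) $]
Step 4: reduce E->T. Stack=[E] ptr=1 lookahead=- remaining=[- ( ( id ) - ( num ) / num / id ) $]
Step 5: shift -. Stack=[E -] ptr=2 lookahead=( remaining=[( ( id ) - ( num ) / num / id ) $]
Step 6: shift (. Stack=[E - (] ptr=3 lookahead=( remaining=[( id ) - ( num ) / num / id ) $]
Step 7: shift (. Stack=[E - ( (] ptr=4 lookahead=id remaining=[id ) - ( num ) / num / id ) $]
Step 8: shift id. Stack=[E - ( ( id] ptr=5 lookahead=) remaining=[) - ( num ) / num / id ) $]
Step 9: reduce F->id. Stack=[E - ( ( F] ptr=5 lookahead=) remaining=[) - ( num ) / num / id ) $]
Step 10: reduce T->F. Stack=[E - ( ( T] ptr=5 lookahead=) remaining=[) - ( num ) / num / id ) $]
Step 11: reduce E->T. Stack=[E - ( ( E] ptr=5 lookahead=) remaining=[) - ( num ) / num / id ) $]
Step 12: shift ). Stack=[E - ( ( E )] ptr=6 lookahead=- remaining=[- ( num ) / num / id ) $]
Step 13: reduce F->( E ). Stack=[E - ( F] ptr=6 lookahead=- remaining=[- ( num ) / num / id ) $]
Step 14: reduce T->F. Stack=[E - ( T] ptr=6 lookahead=- remaining=[- ( num ) / num / id ) $]
Step 15: reduce E->T. Stack=[E - ( E] ptr=6 lookahead=- remaining=[- ( num ) / num / id ) $]
Step 16: shift -. Stack=[E - ( E -] ptr=7 lookahead=( remaining=[( num ) / num / id ) $]
Step 17: shift (. Stack=[E - ( E - (] ptr=8 lookahead=num remaining=[num ) / num / id ) $]
Step 18: shift num. Stack=[E - ( E - ( num] ptr=9 lookahead=) remaining=[) / num / id ) $]
Step 19: reduce F->num. Stack=[E - ( E - ( F] ptr=9 lookahead=) remaining=[) / num / id ) $]
Step 20: reduce T->F. Stack=[E - ( E - ( T] ptr=9 lookahead=) remaining=[) / num / id ) $]
Step 21: reduce E->T. Stack=[E - ( E - ( E] ptr=9 lookahead=) remaining=[) / num / id ) $]
Step 22: shift ). Stack=[E - ( E - ( E )] ptr=10 lookahead=/ remaining=[/ num / id ) $]
Step 23: reduce F->( E ). Stack=[E - ( E - F] ptr=10 lookahead=/ remaining=[/ num / id ) $]
Step 24: reduce T->F. Stack=[E - ( E - T] ptr=10 lookahead=/ remaining=[/ num / id ) $]
Step 25: shift /. Stack=[E - ( E - T /] ptr=11 lookahead=num remaining=[num / id ) $]
Step 26: shift num. Stack=[E - ( E - T / num] ptr=12 lookahead=/ remaining=[/ id ) $]
Step 27: reduce F->num. Stack=[E - ( E - T / F] ptr=12 lookahead=/ remaining=[/ id ) $]
Step 28: reduce T->T / F. Stack=[E - ( E - T] ptr=12 lookahead=/ remaining=[/ id ) $]
Step 29: shift /. Stack=[E - ( E - T /] ptr=13 lookahead=id remaining=[id ) $]
Step 30: shift id. Stack=[E - ( E - T / id] ptr=14 lookahead=) remaining=[) $]
Step 31: reduce F->id. Stack=[E - ( E - T / F] ptr=14 lookahead=) remaining=[) $]
Step 32: reduce T->T / F. Stack=[E - ( E - T] ptr=14 lookahead=) remaining=[) $]
Step 33: reduce E->E - T. Stack=[E - ( E] ptr=14 lookahead=) remaining=[) $]
Step 34: shift ). Stack=[E - ( E )] ptr=15 lookahead=$ remaining=[$]
Step 35: reduce F->( E ). Stack=[E - F] ptr=15 lookahead=$ remaining=[$]
Step 36: reduce T->F. Stack=[E - T] ptr=15 lookahead=$ remaining=[$]
Step 37: reduce E->E - T. Stack=[E] ptr=15 lookahead=$ remaining=[$]
Step 38: accept. Stack=[E] ptr=15 lookahead=$ remaining=[$]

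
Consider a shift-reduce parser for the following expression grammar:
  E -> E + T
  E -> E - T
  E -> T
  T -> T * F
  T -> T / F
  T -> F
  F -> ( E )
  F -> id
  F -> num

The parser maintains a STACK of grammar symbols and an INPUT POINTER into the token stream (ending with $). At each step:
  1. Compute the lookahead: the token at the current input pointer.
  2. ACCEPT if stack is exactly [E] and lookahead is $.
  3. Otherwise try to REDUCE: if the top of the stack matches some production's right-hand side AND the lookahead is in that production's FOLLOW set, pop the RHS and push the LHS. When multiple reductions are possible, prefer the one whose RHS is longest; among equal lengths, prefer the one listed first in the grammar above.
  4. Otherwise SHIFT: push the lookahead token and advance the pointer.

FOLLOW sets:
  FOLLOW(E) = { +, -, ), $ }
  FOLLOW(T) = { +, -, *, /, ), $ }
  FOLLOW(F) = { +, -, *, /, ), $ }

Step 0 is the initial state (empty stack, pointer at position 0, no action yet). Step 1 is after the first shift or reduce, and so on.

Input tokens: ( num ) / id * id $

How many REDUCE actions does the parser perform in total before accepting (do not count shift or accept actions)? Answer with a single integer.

Step 1: shift (. Stack=[(] ptr=1 lookahead=num remaining=[num ) / id * id $]
Step 2: shift num. Stack=[( num] ptr=2 lookahead=) remaining=[) / id * id $]
Step 3: reduce F->num. Stack=[( F] ptr=2 lookahead=) remaining=[) / id * id $]
Step 4: reduce T->F. Stack=[( T] ptr=2 lookahead=) remaining=[) / id * id $]
Step 5: reduce E->T. Stack=[( E] ptr=2 lookahead=) remaining=[) / id * id $]
Step 6: shift ). Stack=[( E )] ptr=3 lookahead=/ remaining=[/ id * id $]
Step 7: reduce F->( E ). Stack=[F] ptr=3 lookahead=/ remaining=[/ id * id $]
Step 8: reduce T->F. Stack=[T] ptr=3 lookahead=/ remaining=[/ id * id $]
Step 9: shift /. Stack=[T /] ptr=4 lookahead=id remaining=[id * id $]
Step 10: shift id. Stack=[T / id] ptr=5 lookahead=* remaining=[* id $]
Step 11: reduce F->id. Stack=[T / F] ptr=5 lookahead=* remaining=[* id $]
Step 12: reduce T->T / F. Stack=[T] ptr=5 lookahead=* remaining=[* id $]
Step 13: shift *. Stack=[T *] ptr=6 lookahead=id remaining=[id $]
Step 14: shift id. Stack=[T * id] ptr=7 lookahead=$ remaining=[$]
Step 15: reduce F->id. Stack=[T * F] ptr=7 lookahead=$ remaining=[$]
Step 16: reduce T->T * F. Stack=[T] ptr=7 lookahead=$ remaining=[$]
Step 17: reduce E->T. Stack=[E] ptr=7 lookahead=$ remaining=[$]
Step 18: accept. Stack=[E] ptr=7 lookahead=$ remaining=[$]

Answer: 10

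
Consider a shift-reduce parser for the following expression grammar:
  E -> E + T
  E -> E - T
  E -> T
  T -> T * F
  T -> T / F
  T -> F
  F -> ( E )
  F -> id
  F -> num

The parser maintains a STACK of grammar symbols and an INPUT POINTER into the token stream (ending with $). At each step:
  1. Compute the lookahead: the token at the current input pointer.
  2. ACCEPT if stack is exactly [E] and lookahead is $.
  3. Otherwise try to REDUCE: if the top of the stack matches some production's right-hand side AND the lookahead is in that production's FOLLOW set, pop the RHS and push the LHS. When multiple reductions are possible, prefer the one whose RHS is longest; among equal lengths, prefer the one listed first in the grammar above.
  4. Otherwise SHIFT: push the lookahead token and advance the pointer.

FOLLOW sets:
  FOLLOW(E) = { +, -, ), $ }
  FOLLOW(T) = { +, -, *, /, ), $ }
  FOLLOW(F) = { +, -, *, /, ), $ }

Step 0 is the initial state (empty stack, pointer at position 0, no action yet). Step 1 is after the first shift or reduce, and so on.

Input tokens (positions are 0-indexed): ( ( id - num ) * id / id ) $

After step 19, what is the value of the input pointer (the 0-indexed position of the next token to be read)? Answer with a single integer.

Answer: 9

Derivation:
Step 1: shift (. Stack=[(] ptr=1 lookahead=( remaining=[( id - num ) * id / id ) $]
Step 2: shift (. Stack=[( (] ptr=2 lookahead=id remaining=[id - num ) * id / id ) $]
Step 3: shift id. Stack=[( ( id] ptr=3 lookahead=- remaining=[- num ) * id / id ) $]
Step 4: reduce F->id. Stack=[( ( F] ptr=3 lookahead=- remaining=[- num ) * id / id ) $]
Step 5: reduce T->F. Stack=[( ( T] ptr=3 lookahead=- remaining=[- num ) * id / id ) $]
Step 6: reduce E->T. Stack=[( ( E] ptr=3 lookahead=- remaining=[- num ) * id / id ) $]
Step 7: shift -. Stack=[( ( E -] ptr=4 lookahead=num remaining=[num ) * id / id ) $]
Step 8: shift num. Stack=[( ( E - num] ptr=5 lookahead=) remaining=[) * id / id ) $]
Step 9: reduce F->num. Stack=[( ( E - F] ptr=5 lookahead=) remaining=[) * id / id ) $]
Step 10: reduce T->F. Stack=[( ( E - T] ptr=5 lookahead=) remaining=[) * id / id ) $]
Step 11: reduce E->E - T. Stack=[( ( E] ptr=5 lookahead=) remaining=[) * id / id ) $]
Step 12: shift ). Stack=[( ( E )] ptr=6 lookahead=* remaining=[* id / id ) $]
Step 13: reduce F->( E ). Stack=[( F] ptr=6 lookahead=* remaining=[* id / id ) $]
Step 14: reduce T->F. Stack=[( T] ptr=6 lookahead=* remaining=[* id / id ) $]
Step 15: shift *. Stack=[( T *] ptr=7 lookahead=id remaining=[id / id ) $]
Step 16: shift id. Stack=[( T * id] ptr=8 lookahead=/ remaining=[/ id ) $]
Step 17: reduce F->id. Stack=[( T * F] ptr=8 lookahead=/ remaining=[/ id ) $]
Step 18: reduce T->T * F. Stack=[( T] ptr=8 lookahead=/ remaining=[/ id ) $]
Step 19: shift /. Stack=[( T /] ptr=9 lookahead=id remaining=[id ) $]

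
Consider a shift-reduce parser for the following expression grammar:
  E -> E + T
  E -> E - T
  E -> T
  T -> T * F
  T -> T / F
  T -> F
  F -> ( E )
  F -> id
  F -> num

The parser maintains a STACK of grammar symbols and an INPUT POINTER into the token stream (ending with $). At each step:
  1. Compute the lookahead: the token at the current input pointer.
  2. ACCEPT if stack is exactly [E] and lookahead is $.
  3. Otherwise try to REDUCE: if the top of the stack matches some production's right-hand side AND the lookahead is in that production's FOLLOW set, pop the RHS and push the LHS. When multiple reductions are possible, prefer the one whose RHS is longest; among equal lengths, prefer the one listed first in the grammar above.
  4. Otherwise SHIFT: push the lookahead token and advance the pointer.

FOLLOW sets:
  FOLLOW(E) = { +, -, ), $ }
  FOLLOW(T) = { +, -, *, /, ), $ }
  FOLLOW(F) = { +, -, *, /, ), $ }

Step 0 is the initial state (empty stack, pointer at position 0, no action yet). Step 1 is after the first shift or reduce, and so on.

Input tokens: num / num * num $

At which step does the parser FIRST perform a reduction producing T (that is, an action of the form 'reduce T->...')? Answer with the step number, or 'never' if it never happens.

Step 1: shift num. Stack=[num] ptr=1 lookahead=/ remaining=[/ num * num $]
Step 2: reduce F->num. Stack=[F] ptr=1 lookahead=/ remaining=[/ num * num $]
Step 3: reduce T->F. Stack=[T] ptr=1 lookahead=/ remaining=[/ num * num $]

Answer: 3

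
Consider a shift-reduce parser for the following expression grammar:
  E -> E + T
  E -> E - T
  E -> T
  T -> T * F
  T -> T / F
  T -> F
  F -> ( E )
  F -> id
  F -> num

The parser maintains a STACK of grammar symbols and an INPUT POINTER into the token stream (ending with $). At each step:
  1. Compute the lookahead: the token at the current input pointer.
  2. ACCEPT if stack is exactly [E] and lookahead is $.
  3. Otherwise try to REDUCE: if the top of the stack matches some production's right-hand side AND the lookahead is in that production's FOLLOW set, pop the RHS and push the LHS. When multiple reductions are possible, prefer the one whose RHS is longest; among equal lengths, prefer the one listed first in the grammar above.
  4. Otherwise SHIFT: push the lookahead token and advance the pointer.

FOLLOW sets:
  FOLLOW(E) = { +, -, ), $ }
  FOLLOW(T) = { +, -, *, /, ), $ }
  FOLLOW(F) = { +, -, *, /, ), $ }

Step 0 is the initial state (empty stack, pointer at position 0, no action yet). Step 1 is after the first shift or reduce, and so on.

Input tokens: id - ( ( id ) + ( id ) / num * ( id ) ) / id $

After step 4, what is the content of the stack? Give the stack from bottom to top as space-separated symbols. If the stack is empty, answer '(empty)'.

Step 1: shift id. Stack=[id] ptr=1 lookahead=- remaining=[- ( ( id ) + ( id ) / num * ( id ) ) / id $]
Step 2: reduce F->id. Stack=[F] ptr=1 lookahead=- remaining=[- ( ( id ) + ( id ) / num * ( id ) ) / id $]
Step 3: reduce T->F. Stack=[T] ptr=1 lookahead=- remaining=[- ( ( id ) + ( id ) / num * ( id ) ) / id $]
Step 4: reduce E->T. Stack=[E] ptr=1 lookahead=- remaining=[- ( ( id ) + ( id ) / num * ( id ) ) / id $]

Answer: E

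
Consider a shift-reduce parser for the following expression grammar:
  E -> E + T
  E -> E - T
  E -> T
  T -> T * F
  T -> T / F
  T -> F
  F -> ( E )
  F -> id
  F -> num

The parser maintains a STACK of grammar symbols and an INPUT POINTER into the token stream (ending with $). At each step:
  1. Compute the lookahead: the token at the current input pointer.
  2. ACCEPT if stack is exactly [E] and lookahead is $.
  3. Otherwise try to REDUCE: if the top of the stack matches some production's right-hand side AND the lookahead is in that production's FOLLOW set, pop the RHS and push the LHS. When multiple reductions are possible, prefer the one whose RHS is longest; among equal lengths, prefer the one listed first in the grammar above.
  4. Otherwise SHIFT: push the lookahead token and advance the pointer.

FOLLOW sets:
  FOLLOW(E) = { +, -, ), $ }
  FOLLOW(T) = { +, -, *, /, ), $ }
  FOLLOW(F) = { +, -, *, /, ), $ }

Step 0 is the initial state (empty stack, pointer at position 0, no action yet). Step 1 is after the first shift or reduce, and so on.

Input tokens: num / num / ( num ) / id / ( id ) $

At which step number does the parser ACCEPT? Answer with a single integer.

Step 1: shift num. Stack=[num] ptr=1 lookahead=/ remaining=[/ num / ( num ) / id / ( id ) $]
Step 2: reduce F->num. Stack=[F] ptr=1 lookahead=/ remaining=[/ num / ( num ) / id / ( id ) $]
Step 3: reduce T->F. Stack=[T] ptr=1 lookahead=/ remaining=[/ num / ( num ) / id / ( id ) $]
Step 4: shift /. Stack=[T /] ptr=2 lookahead=num remaining=[num / ( num ) / id / ( id ) $]
Step 5: shift num. Stack=[T / num] ptr=3 lookahead=/ remaining=[/ ( num ) / id / ( id ) $]
Step 6: reduce F->num. Stack=[T / F] ptr=3 lookahead=/ remaining=[/ ( num ) / id / ( id ) $]
Step 7: reduce T->T / F. Stack=[T] ptr=3 lookahead=/ remaining=[/ ( num ) / id / ( id ) $]
Step 8: shift /. Stack=[T /] ptr=4 lookahead=( remaining=[( num ) / id / ( id ) $]
Step 9: shift (. Stack=[T / (] ptr=5 lookahead=num remaining=[num ) / id / ( id ) $]
Step 10: shift num. Stack=[T / ( num] ptr=6 lookahead=) remaining=[) / id / ( id ) $]
Step 11: reduce F->num. Stack=[T / ( F] ptr=6 lookahead=) remaining=[) / id / ( id ) $]
Step 12: reduce T->F. Stack=[T / ( T] ptr=6 lookahead=) remaining=[) / id / ( id ) $]
Step 13: reduce E->T. Stack=[T / ( E] ptr=6 lookahead=) remaining=[) / id / ( id ) $]
Step 14: shift ). Stack=[T / ( E )] ptr=7 lookahead=/ remaining=[/ id / ( id ) $]
Step 15: reduce F->( E ). Stack=[T / F] ptr=7 lookahead=/ remaining=[/ id / ( id ) $]
Step 16: reduce T->T / F. Stack=[T] ptr=7 lookahead=/ remaining=[/ id / ( id ) $]
Step 17: shift /. Stack=[T /] ptr=8 lookahead=id remaining=[id / ( id ) $]
Step 18: shift id. Stack=[T / id] ptr=9 lookahead=/ remaining=[/ ( id ) $]
Step 19: reduce F->id. Stack=[T / F] ptr=9 lookahead=/ remaining=[/ ( id ) $]
Step 20: reduce T->T / F. Stack=[T] ptr=9 lookahead=/ remaining=[/ ( id ) $]
Step 21: shift /. Stack=[T /] ptr=10 lookahead=( remaining=[( id ) $]
Step 22: shift (. Stack=[T / (] ptr=11 lookahead=id remaining=[id ) $]
Step 23: shift id. Stack=[T / ( id] ptr=12 lookahead=) remaining=[) $]
Step 24: reduce F->id. Stack=[T / ( F] ptr=12 lookahead=) remaining=[) $]
Step 25: reduce T->F. Stack=[T / ( T] ptr=12 lookahead=) remaining=[) $]
Step 26: reduce E->T. Stack=[T / ( E] ptr=12 lookahead=) remaining=[) $]
Step 27: shift ). Stack=[T / ( E )] ptr=13 lookahead=$ remaining=[$]
Step 28: reduce F->( E ). Stack=[T / F] ptr=13 lookahead=$ remaining=[$]
Step 29: reduce T->T / F. Stack=[T] ptr=13 lookahead=$ remaining=[$]
Step 30: reduce E->T. Stack=[E] ptr=13 lookahead=$ remaining=[$]
Step 31: accept. Stack=[E] ptr=13 lookahead=$ remaining=[$]

Answer: 31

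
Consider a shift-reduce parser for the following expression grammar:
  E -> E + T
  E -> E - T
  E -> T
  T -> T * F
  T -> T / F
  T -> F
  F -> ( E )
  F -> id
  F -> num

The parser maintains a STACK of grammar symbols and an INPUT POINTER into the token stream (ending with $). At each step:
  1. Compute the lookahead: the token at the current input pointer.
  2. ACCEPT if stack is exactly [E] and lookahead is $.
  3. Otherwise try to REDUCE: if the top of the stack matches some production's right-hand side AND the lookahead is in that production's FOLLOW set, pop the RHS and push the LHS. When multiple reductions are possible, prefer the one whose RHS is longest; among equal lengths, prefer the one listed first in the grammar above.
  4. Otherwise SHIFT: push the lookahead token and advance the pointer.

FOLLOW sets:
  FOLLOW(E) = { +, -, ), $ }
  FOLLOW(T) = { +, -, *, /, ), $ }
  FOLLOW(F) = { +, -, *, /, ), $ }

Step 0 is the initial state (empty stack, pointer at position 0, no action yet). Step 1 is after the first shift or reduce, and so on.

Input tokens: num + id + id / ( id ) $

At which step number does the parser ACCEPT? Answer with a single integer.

Step 1: shift num. Stack=[num] ptr=1 lookahead=+ remaining=[+ id + id / ( id ) $]
Step 2: reduce F->num. Stack=[F] ptr=1 lookahead=+ remaining=[+ id + id / ( id ) $]
Step 3: reduce T->F. Stack=[T] ptr=1 lookahead=+ remaining=[+ id + id / ( id ) $]
Step 4: reduce E->T. Stack=[E] ptr=1 lookahead=+ remaining=[+ id + id / ( id ) $]
Step 5: shift +. Stack=[E +] ptr=2 lookahead=id remaining=[id + id / ( id ) $]
Step 6: shift id. Stack=[E + id] ptr=3 lookahead=+ remaining=[+ id / ( id ) $]
Step 7: reduce F->id. Stack=[E + F] ptr=3 lookahead=+ remaining=[+ id / ( id ) $]
Step 8: reduce T->F. Stack=[E + T] ptr=3 lookahead=+ remaining=[+ id / ( id ) $]
Step 9: reduce E->E + T. Stack=[E] ptr=3 lookahead=+ remaining=[+ id / ( id ) $]
Step 10: shift +. Stack=[E +] ptr=4 lookahead=id remaining=[id / ( id ) $]
Step 11: shift id. Stack=[E + id] ptr=5 lookahead=/ remaining=[/ ( id ) $]
Step 12: reduce F->id. Stack=[E + F] ptr=5 lookahead=/ remaining=[/ ( id ) $]
Step 13: reduce T->F. Stack=[E + T] ptr=5 lookahead=/ remaining=[/ ( id ) $]
Step 14: shift /. Stack=[E + T /] ptr=6 lookahead=( remaining=[( id ) $]
Step 15: shift (. Stack=[E + T / (] ptr=7 lookahead=id remaining=[id ) $]
Step 16: shift id. Stack=[E + T / ( id] ptr=8 lookahead=) remaining=[) $]
Step 17: reduce F->id. Stack=[E + T / ( F] ptr=8 lookahead=) remaining=[) $]
Step 18: reduce T->F. Stack=[E + T / ( T] ptr=8 lookahead=) remaining=[) $]
Step 19: reduce E->T. Stack=[E + T / ( E] ptr=8 lookahead=) remaining=[) $]
Step 20: shift ). Stack=[E + T / ( E )] ptr=9 lookahead=$ remaining=[$]
Step 21: reduce F->( E ). Stack=[E + T / F] ptr=9 lookahead=$ remaining=[$]
Step 22: reduce T->T / F. Stack=[E + T] ptr=9 lookahead=$ remaining=[$]
Step 23: reduce E->E + T. Stack=[E] ptr=9 lookahead=$ remaining=[$]
Step 24: accept. Stack=[E] ptr=9 lookahead=$ remaining=[$]

Answer: 24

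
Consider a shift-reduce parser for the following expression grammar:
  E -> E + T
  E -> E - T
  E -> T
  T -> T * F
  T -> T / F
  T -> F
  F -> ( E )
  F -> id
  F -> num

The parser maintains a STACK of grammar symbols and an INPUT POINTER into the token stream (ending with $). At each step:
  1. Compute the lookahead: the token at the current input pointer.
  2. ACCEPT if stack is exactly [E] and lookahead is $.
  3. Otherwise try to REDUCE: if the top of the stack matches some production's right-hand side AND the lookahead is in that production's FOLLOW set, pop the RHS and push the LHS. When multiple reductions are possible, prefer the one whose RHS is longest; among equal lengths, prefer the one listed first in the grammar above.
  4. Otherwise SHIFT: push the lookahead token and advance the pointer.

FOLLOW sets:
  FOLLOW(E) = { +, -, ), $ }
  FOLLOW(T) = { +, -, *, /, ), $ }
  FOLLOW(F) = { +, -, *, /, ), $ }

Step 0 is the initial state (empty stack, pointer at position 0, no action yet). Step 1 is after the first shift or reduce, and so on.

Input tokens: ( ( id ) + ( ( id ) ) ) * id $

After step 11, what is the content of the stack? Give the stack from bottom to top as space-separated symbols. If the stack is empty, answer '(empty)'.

Step 1: shift (. Stack=[(] ptr=1 lookahead=( remaining=[( id ) + ( ( id ) ) ) * id $]
Step 2: shift (. Stack=[( (] ptr=2 lookahead=id remaining=[id ) + ( ( id ) ) ) * id $]
Step 3: shift id. Stack=[( ( id] ptr=3 lookahead=) remaining=[) + ( ( id ) ) ) * id $]
Step 4: reduce F->id. Stack=[( ( F] ptr=3 lookahead=) remaining=[) + ( ( id ) ) ) * id $]
Step 5: reduce T->F. Stack=[( ( T] ptr=3 lookahead=) remaining=[) + ( ( id ) ) ) * id $]
Step 6: reduce E->T. Stack=[( ( E] ptr=3 lookahead=) remaining=[) + ( ( id ) ) ) * id $]
Step 7: shift ). Stack=[( ( E )] ptr=4 lookahead=+ remaining=[+ ( ( id ) ) ) * id $]
Step 8: reduce F->( E ). Stack=[( F] ptr=4 lookahead=+ remaining=[+ ( ( id ) ) ) * id $]
Step 9: reduce T->F. Stack=[( T] ptr=4 lookahead=+ remaining=[+ ( ( id ) ) ) * id $]
Step 10: reduce E->T. Stack=[( E] ptr=4 lookahead=+ remaining=[+ ( ( id ) ) ) * id $]
Step 11: shift +. Stack=[( E +] ptr=5 lookahead=( remaining=[( ( id ) ) ) * id $]

Answer: ( E +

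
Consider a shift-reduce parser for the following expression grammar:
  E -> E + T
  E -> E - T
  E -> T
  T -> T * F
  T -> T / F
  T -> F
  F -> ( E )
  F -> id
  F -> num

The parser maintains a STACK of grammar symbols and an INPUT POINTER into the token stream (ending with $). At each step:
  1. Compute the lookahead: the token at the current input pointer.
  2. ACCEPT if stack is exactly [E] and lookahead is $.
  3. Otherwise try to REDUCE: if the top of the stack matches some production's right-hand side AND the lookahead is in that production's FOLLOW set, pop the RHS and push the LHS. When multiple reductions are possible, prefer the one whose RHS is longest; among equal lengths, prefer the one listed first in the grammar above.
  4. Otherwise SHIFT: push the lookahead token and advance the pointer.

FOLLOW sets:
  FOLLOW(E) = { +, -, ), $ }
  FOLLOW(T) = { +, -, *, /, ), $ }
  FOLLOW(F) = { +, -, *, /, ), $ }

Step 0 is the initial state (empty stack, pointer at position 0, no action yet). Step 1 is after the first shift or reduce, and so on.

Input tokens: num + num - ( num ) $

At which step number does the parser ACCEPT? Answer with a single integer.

Step 1: shift num. Stack=[num] ptr=1 lookahead=+ remaining=[+ num - ( num ) $]
Step 2: reduce F->num. Stack=[F] ptr=1 lookahead=+ remaining=[+ num - ( num ) $]
Step 3: reduce T->F. Stack=[T] ptr=1 lookahead=+ remaining=[+ num - ( num ) $]
Step 4: reduce E->T. Stack=[E] ptr=1 lookahead=+ remaining=[+ num - ( num ) $]
Step 5: shift +. Stack=[E +] ptr=2 lookahead=num remaining=[num - ( num ) $]
Step 6: shift num. Stack=[E + num] ptr=3 lookahead=- remaining=[- ( num ) $]
Step 7: reduce F->num. Stack=[E + F] ptr=3 lookahead=- remaining=[- ( num ) $]
Step 8: reduce T->F. Stack=[E + T] ptr=3 lookahead=- remaining=[- ( num ) $]
Step 9: reduce E->E + T. Stack=[E] ptr=3 lookahead=- remaining=[- ( num ) $]
Step 10: shift -. Stack=[E -] ptr=4 lookahead=( remaining=[( num ) $]
Step 11: shift (. Stack=[E - (] ptr=5 lookahead=num remaining=[num ) $]
Step 12: shift num. Stack=[E - ( num] ptr=6 lookahead=) remaining=[) $]
Step 13: reduce F->num. Stack=[E - ( F] ptr=6 lookahead=) remaining=[) $]
Step 14: reduce T->F. Stack=[E - ( T] ptr=6 lookahead=) remaining=[) $]
Step 15: reduce E->T. Stack=[E - ( E] ptr=6 lookahead=) remaining=[) $]
Step 16: shift ). Stack=[E - ( E )] ptr=7 lookahead=$ remaining=[$]
Step 17: reduce F->( E ). Stack=[E - F] ptr=7 lookahead=$ remaining=[$]
Step 18: reduce T->F. Stack=[E - T] ptr=7 lookahead=$ remaining=[$]
Step 19: reduce E->E - T. Stack=[E] ptr=7 lookahead=$ remaining=[$]
Step 20: accept. Stack=[E] ptr=7 lookahead=$ remaining=[$]

Answer: 20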